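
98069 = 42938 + 55131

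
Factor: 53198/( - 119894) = -67/151 = - 67^1*151^(-1)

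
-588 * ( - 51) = 29988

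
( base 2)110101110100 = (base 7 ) 13020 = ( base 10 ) 3444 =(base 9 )4646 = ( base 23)6BH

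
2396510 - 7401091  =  -5004581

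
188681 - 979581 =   -  790900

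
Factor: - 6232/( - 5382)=2^2*3^ ( - 2 )*13^( - 1 )*19^1*23^(-1)*41^1 = 3116/2691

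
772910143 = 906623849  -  133713706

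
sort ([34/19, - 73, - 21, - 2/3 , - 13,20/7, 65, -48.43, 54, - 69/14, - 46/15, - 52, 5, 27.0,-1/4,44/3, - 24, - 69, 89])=[ - 73,  -  69, - 52,-48.43, - 24, - 21, - 13, - 69/14, - 46/15, - 2/3, - 1/4,  34/19, 20/7,5, 44/3, 27.0,54, 65, 89]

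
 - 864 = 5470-6334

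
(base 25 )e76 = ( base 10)8931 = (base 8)21343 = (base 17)1df6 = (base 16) 22e3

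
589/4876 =589/4876 = 0.12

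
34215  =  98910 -64695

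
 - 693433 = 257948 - 951381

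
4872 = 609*8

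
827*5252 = 4343404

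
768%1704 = 768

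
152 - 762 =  - 610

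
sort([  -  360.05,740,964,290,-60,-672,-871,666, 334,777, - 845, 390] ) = [-871, - 845, - 672,-360.05,-60, 290, 334,390, 666,  740 , 777, 964]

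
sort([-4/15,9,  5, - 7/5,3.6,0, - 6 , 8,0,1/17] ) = [ - 6, - 7/5,-4/15,0,0,1/17, 3.6, 5,8,  9 ] 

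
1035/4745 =207/949 = 0.22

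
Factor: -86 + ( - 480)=  -  566 = - 2^1*283^1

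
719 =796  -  77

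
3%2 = 1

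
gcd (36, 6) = 6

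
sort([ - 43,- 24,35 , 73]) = [- 43, - 24,35, 73]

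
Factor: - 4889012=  - 2^2*1222253^1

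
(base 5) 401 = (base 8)145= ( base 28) 3h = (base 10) 101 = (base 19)56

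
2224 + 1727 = 3951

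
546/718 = 273/359 = 0.76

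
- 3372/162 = -562/27 = - 20.81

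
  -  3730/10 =- 373 = - 373.00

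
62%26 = 10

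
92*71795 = 6605140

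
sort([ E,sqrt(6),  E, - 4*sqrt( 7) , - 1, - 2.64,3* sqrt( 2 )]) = [  -  4*sqrt( 7 ), - 2.64,- 1, sqrt( 6), E , E, 3 * sqrt( 2)]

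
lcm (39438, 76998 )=1616958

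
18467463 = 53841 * 343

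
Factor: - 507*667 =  - 3^1*13^2*23^1*29^1 = - 338169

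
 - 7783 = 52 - 7835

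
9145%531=118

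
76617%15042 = 1407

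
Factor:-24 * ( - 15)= 360 = 2^3*3^2*5^1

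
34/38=17/19= 0.89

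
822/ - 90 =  - 137/15 = - 9.13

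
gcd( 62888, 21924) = 28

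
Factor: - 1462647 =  - 3^1 * 37^1 * 13177^1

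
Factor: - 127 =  - 127^1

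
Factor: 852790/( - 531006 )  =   - 426395/265503  =  - 3^ ( - 1)*5^1*7^(- 1 )*47^(- 1 )*107^1*269^( - 1 )*797^1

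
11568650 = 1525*7586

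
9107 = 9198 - 91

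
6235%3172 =3063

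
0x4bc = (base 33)13O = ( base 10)1212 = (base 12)850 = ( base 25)1NC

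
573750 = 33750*17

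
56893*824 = 46879832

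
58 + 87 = 145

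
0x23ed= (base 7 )35546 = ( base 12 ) 53a5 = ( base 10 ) 9197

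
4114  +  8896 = 13010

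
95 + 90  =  185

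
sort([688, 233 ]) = [ 233,  688]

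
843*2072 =1746696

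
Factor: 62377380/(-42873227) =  -2^2*3^2 * 5^1*13^1 * 19^1*23^1*61^1*42873227^(-1 ) 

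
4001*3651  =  14607651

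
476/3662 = 238/1831 = 0.13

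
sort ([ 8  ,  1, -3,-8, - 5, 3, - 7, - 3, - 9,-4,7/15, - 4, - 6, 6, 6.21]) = [ - 9, - 8,  -  7, - 6,- 5, -4,-4, - 3 , - 3, 7/15, 1,3, 6, 6.21,8 ]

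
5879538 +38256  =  5917794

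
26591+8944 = 35535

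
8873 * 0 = 0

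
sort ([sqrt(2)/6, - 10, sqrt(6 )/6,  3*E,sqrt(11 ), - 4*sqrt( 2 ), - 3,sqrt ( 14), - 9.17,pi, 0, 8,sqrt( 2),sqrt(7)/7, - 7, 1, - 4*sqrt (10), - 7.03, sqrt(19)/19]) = [-4*sqrt( 10 ), - 10, - 9.17, - 7.03, - 7, - 4*sqrt(2),-3,0, sqrt ( 19 ) /19,sqrt( 2) /6,sqrt(7)/7 , sqrt (6 ) /6,1,sqrt( 2),pi,sqrt( 11),sqrt(14),8,3 * E]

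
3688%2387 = 1301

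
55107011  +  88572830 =143679841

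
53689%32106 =21583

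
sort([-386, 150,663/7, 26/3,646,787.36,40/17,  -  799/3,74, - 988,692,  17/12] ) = [-988, - 386, - 799/3, 17/12,40/17,26/3, 74,663/7,150,646, 692, 787.36]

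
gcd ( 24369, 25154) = 1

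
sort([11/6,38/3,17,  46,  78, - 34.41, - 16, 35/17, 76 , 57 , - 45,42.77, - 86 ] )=[  -  86, - 45, - 34.41 ,-16 , 11/6,35/17,38/3,17,42.77,46,57, 76,78 ]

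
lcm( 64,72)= 576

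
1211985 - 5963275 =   -  4751290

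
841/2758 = 841/2758 = 0.30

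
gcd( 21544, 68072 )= 8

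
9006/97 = 9006/97 = 92.85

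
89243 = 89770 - 527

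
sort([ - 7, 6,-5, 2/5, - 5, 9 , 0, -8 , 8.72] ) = [  -  8, - 7, - 5, - 5, 0,2/5,6,8.72 , 9 ]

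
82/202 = 41/101= 0.41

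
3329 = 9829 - 6500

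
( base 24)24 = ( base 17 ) 31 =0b110100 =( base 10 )52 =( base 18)2G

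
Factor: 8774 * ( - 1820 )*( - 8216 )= 131198674880  =  2^6*5^1* 7^1 * 13^2*41^1*79^1*107^1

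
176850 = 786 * 225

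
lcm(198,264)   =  792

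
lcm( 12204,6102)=12204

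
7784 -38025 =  - 30241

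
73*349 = 25477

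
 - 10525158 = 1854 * (  -  5677)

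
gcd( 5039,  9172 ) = 1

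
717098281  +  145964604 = 863062885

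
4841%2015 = 811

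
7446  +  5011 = 12457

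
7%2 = 1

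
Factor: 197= 197^1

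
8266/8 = 4133/4= 1033.25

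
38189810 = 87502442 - 49312632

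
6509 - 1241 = 5268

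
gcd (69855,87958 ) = 1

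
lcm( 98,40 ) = 1960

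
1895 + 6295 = 8190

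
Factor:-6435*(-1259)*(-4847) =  - 3^2 *5^1*11^1*13^1*37^1 * 131^1*1259^1 = - 39268770255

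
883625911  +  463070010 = 1346695921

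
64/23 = 64/23 = 2.78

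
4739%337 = 21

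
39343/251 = 39343/251 = 156.75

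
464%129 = 77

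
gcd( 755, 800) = 5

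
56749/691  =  82 + 87/691 = 82.13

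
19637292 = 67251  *292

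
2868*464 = 1330752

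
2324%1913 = 411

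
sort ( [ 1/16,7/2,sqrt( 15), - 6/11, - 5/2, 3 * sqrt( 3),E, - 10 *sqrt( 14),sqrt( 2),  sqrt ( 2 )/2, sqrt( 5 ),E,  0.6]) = [-10 * sqrt(14),-5/2, - 6/11 , 1/16,0.6,  sqrt( 2)/2,  sqrt( 2), sqrt( 5),  E,E,7/2, sqrt( 15 ), 3*sqrt( 3)]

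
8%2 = 0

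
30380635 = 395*76913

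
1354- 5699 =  -4345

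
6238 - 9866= - 3628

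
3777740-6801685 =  - 3023945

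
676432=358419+318013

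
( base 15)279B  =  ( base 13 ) 3B18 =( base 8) 20427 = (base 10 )8471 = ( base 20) 113B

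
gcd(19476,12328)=4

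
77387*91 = 7042217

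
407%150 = 107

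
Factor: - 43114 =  - 2^1 * 21557^1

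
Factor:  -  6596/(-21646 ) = 2^1*17^1*79^ ( - 1)  *97^1*137^( -1 ) = 3298/10823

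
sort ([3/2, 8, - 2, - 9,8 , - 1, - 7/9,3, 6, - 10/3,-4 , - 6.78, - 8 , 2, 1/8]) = [-9,  -  8, - 6.78, - 4, - 10/3 , - 2, - 1 ,  -  7/9,1/8  ,  3/2,2, 3, 6,8,8]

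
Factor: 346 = 2^1*173^1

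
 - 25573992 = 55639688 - 81213680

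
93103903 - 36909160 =56194743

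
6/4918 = 3/2459 = 0.00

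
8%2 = 0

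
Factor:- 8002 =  - 2^1*4001^1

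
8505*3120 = 26535600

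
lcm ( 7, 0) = 0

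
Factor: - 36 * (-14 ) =504 = 2^3* 3^2 * 7^1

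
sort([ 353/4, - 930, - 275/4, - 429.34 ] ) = [-930,  -  429.34, - 275/4, 353/4 ] 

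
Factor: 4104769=17^1*89^1*2713^1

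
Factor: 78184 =2^3*29^1*337^1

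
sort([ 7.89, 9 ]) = [ 7.89, 9] 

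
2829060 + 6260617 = 9089677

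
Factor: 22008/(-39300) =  - 14/25 = - 2^1*5^( - 2)*7^1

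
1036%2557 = 1036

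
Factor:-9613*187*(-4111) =7390061041  =  11^1 * 17^1  *  4111^1*9613^1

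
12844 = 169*76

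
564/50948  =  3/271 = 0.01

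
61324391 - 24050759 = 37273632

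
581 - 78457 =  - 77876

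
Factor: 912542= 2^1*179^1 * 2549^1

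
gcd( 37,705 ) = 1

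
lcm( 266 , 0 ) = 0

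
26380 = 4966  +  21414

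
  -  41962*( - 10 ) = 419620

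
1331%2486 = 1331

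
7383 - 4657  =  2726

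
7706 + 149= 7855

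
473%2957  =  473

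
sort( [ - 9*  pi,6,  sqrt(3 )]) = [ - 9*  pi, sqrt( 3 ),6]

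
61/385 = 61/385 = 0.16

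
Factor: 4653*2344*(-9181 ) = - 2^3*3^2*11^1*47^1 * 293^1* 9181^1 = -100133788392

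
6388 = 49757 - 43369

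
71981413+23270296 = 95251709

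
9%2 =1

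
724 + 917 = 1641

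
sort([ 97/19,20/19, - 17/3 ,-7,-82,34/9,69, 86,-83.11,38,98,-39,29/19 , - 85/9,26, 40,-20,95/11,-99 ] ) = [-99,-83.11, - 82,- 39,  -  20,-85/9, - 7, - 17/3,20/19,29/19,34/9, 97/19, 95/11,26,38, 40, 69 , 86,98 ]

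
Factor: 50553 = 3^2*41^1*137^1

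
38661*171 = 6611031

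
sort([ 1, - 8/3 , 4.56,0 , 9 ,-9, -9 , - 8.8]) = [ - 9, - 9, - 8.8, - 8/3, 0 , 1 , 4.56 , 9 ]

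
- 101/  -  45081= 101/45081 = 0.00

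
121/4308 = 121/4308 = 0.03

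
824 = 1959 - 1135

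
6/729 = 2/243 = 0.01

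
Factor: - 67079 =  - 67079^1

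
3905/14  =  3905/14   =  278.93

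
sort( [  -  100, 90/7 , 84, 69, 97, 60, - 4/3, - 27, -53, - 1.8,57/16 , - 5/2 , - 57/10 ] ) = [ - 100,-53, - 27, - 57/10, - 5/2, - 1.8,-4/3, 57/16,90/7,  60,69, 84,97]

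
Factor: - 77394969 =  - 3^2*43^1*227^1 * 881^1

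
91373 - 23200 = 68173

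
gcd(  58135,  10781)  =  1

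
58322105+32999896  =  91322001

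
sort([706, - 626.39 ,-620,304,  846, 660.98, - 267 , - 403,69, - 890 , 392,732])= [ - 890,-626.39 , - 620,- 403, -267 , 69  ,  304 , 392 , 660.98, 706, 732,846] 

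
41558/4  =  10389 + 1/2 =10389.50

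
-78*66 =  - 5148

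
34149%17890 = 16259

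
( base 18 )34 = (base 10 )58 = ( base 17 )37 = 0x3a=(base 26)26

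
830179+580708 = 1410887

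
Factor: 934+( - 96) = 2^1*419^1=838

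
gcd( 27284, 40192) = 4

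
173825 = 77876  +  95949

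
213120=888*240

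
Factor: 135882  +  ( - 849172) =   -  713290 = - 2^1*5^1*71329^1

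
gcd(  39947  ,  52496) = 1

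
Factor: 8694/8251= 2^1*3^3 * 7^1*23^1*37^( - 1 )*223^(  -  1)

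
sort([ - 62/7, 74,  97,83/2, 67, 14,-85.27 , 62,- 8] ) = [ - 85.27, - 62/7, - 8, 14, 83/2, 62,  67, 74, 97]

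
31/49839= 31/49839 =0.00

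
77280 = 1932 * 40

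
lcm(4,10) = 20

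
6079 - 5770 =309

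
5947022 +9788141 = 15735163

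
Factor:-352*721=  - 2^5*7^1*11^1*103^1=-253792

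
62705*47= 2947135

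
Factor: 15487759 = 7^1*2212537^1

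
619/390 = 1 + 229/390 = 1.59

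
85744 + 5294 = 91038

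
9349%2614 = 1507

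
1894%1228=666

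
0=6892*0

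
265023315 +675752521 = 940775836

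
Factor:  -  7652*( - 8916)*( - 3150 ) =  - 2^5*3^3*5^2*7^1*743^1*1913^1 = -214909480800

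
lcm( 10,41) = 410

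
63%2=1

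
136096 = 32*4253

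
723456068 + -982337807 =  - 258881739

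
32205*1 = 32205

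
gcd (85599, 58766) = 1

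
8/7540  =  2/1885  =  0.00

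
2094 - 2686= - 592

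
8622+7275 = 15897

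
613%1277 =613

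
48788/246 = 24394/123 =198.33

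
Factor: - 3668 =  -2^2 * 7^1*131^1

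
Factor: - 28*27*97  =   - 2^2* 3^3*7^1 * 97^1 =- 73332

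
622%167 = 121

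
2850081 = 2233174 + 616907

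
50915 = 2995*17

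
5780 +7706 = 13486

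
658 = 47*14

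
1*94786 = 94786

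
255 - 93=162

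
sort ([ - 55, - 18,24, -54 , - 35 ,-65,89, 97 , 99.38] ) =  [ - 65, - 55, - 54,  -  35, - 18,  24 , 89,97 , 99.38 ]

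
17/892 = 17/892 =0.02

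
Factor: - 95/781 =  - 5^1*11^( - 1)*19^1 * 71^( - 1)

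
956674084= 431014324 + 525659760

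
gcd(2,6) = 2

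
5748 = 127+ 5621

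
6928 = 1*6928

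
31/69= 31/69 = 0.45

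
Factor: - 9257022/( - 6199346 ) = 4628511/3099673 = 3^2*103^1*997^( - 1)*3109^( - 1)*4993^1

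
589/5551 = 589/5551 = 0.11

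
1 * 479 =479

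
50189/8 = 6273 + 5/8 = 6273.62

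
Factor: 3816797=107^1 * 35671^1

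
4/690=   2/345 = 0.01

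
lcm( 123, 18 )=738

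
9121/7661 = 1  +  1460/7661 = 1.19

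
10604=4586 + 6018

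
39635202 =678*58459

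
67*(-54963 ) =-3682521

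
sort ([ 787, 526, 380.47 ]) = [ 380.47 , 526,  787]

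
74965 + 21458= 96423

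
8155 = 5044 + 3111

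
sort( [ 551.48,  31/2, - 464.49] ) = [-464.49, 31/2,551.48] 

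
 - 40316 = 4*(-10079)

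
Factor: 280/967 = 2^3 * 5^1*7^1*967^( - 1)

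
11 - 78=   -  67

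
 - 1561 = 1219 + -2780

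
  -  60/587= - 60/587=- 0.10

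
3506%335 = 156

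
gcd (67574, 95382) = 2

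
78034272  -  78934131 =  - 899859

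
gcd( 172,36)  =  4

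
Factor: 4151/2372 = 7/4 = 2^(- 2)* 7^1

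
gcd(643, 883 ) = 1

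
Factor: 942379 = 23^1*40973^1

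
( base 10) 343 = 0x157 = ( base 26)D5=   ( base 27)CJ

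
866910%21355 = 12710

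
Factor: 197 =197^1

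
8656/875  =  8656/875 = 9.89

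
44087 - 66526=  -  22439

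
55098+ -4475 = 50623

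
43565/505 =86 + 27/101 = 86.27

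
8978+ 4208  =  13186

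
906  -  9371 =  - 8465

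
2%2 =0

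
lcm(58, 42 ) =1218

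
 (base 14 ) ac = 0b10011000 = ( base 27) 5H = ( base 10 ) 152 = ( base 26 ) 5m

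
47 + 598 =645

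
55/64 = 55/64 = 0.86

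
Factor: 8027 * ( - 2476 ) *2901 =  - 2^2*3^1*23^1*349^1*619^1*967^1 =- 57656945652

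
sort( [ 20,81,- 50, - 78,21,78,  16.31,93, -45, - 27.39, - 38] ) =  [ - 78,- 50,-45,  -  38,-27.39,16.31,20,21, 78, 81,93 ] 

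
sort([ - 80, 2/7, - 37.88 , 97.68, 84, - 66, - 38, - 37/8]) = [ - 80 , - 66, - 38, - 37.88, - 37/8,2/7, 84 , 97.68]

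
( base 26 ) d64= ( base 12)5218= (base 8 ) 21364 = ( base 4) 2023310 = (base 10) 8948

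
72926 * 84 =6125784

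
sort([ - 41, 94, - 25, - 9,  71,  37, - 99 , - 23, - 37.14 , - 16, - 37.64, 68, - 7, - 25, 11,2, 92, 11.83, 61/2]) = [ - 99,- 41 , - 37.64, -37.14, - 25, - 25,  -  23, - 16,-9, - 7, 2, 11,11.83, 61/2, 37, 68,71, 92, 94]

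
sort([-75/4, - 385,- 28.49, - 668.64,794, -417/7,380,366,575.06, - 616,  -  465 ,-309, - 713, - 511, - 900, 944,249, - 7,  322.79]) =[ - 900, - 713,  -  668.64, - 616, - 511,-465, - 385, - 309,-417/7, - 28.49,- 75/4, - 7,  249, 322.79,366,380,575.06,794, 944]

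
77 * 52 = 4004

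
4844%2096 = 652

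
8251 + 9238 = 17489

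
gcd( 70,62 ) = 2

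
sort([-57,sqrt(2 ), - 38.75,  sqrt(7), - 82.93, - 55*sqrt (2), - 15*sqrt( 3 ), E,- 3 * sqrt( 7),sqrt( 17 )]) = [ - 82.93, - 55*sqrt(2) ,  -  57,-38.75, - 15*sqrt( 3 ), - 3* sqrt(7 ), sqrt( 2 ), sqrt ( 7 ), E,  sqrt( 17) ] 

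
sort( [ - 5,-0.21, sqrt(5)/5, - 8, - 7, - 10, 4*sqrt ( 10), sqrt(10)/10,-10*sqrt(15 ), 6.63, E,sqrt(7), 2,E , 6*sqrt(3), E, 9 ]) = [-10*sqrt (15), -10, - 8,-7,-5,- 0.21,sqrt(10) /10, sqrt( 5 ) /5, 2, sqrt(7),  E, E, E, 6.63, 9, 6*sqrt( 3),  4*sqrt( 10) ]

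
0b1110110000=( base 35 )QY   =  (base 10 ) 944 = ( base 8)1660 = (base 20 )274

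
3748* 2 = 7496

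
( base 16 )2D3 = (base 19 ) 201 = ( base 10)723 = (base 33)lu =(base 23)18A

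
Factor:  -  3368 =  - 2^3*421^1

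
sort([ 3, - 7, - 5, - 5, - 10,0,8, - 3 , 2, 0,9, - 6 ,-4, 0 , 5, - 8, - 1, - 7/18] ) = [ - 10, - 8, - 7, - 6, - 5, - 5, - 4 ,-3, - 1,- 7/18, 0, 0,0 , 2, 3, 5, 8, 9] 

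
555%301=254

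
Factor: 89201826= 2^1*3^2*7^1*707951^1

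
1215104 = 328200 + 886904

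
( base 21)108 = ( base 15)1EE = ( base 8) 701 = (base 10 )449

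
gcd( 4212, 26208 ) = 468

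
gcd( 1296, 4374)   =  162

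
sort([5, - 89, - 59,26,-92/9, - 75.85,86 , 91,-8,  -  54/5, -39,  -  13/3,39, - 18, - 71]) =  [-89, - 75.85, - 71, - 59, - 39, - 18, - 54/5,  -  92/9, - 8, - 13/3,5, 26,39, 86, 91]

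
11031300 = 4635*2380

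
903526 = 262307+641219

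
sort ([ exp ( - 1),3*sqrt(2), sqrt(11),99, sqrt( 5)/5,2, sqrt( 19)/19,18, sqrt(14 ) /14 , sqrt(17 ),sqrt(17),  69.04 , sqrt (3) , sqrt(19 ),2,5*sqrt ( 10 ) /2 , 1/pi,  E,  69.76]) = [sqrt(19)/19,sqrt(14)/14,  1/pi, exp( - 1), sqrt ( 5)/5,  sqrt (3) , 2,  2,  E , sqrt(11), sqrt(17)  ,  sqrt(17) , 3*sqrt( 2 ), sqrt ( 19),  5*sqrt(10 ) /2, 18 , 69.04,69.76,  99]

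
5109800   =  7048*725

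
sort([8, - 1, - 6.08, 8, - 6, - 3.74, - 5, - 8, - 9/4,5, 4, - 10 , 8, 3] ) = [ - 10, - 8, - 6.08, - 6, - 5, - 3.74, - 9/4,-1,3, 4,5 , 8, 8 , 8] 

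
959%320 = 319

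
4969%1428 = 685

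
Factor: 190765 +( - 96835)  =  2^1 * 3^1*5^1*31^1*101^1 =93930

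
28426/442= 14213/221 =64.31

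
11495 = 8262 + 3233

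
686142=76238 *9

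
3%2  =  1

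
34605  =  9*3845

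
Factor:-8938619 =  - 479^1*18661^1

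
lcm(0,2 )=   0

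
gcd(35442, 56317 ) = 1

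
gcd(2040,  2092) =4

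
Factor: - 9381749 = -13^1*271^1* 2663^1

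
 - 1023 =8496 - 9519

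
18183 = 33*551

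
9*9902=89118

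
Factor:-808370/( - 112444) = 404185/56222 = 2^ ( - 1 )*5^1*229^1*353^1*28111^ ( - 1)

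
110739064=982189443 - 871450379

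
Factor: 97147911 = 3^1*7^1* 17^1*503^1*541^1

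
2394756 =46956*51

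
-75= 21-96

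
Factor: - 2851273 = -19^1*150067^1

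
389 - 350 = 39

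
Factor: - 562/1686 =-1/3 =- 3^ ( - 1 ) 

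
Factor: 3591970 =2^1*5^1*31^1*11587^1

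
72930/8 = 36465/4 = 9116.25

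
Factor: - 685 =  - 5^1*137^1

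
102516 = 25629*4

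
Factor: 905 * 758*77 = 2^1*5^1*  7^1*11^1*181^1*379^1=52821230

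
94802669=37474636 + 57328033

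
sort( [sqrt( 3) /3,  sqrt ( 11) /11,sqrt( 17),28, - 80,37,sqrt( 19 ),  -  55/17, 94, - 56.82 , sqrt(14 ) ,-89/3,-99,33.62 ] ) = [ - 99, - 80,  -  56.82, - 89/3 , - 55/17, sqrt( 11 )/11 , sqrt( 3)/3,sqrt (14), sqrt(17) , sqrt(19) , 28, 33.62,37,  94] 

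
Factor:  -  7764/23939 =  - 12/37 = - 2^2*3^1*37^ ( - 1)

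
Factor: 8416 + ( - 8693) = - 277 = -277^1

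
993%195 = 18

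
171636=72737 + 98899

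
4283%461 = 134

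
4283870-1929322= 2354548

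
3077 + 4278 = 7355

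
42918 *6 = 257508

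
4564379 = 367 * 12437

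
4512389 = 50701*89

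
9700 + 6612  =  16312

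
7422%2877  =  1668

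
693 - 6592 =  - 5899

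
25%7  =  4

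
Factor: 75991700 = 2^2*5^2*17^1 * 44701^1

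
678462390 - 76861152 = 601601238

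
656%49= 19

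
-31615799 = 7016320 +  - 38632119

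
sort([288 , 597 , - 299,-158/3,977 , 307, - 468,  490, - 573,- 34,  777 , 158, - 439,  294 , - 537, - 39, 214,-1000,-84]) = [ - 1000, - 573,-537, - 468, - 439,  -  299, - 84,  -  158/3,-39 , - 34,158,214, 288,  294,307, 490 , 597,777, 977] 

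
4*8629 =34516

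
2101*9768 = 20522568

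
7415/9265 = 1483/1853=0.80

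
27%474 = 27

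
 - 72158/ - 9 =72158/9 = 8017.56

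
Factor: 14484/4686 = 34/11 = 2^1 *11^(-1)*17^1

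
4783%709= 529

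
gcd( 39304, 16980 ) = 4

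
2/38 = 1/19 = 0.05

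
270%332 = 270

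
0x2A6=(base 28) o6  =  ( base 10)678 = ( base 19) 1gd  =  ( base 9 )833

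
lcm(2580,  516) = 2580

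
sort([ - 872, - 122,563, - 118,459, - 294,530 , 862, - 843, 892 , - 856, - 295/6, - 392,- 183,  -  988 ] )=[ - 988, - 872, - 856, - 843,-392, - 294, - 183, - 122, - 118, -295/6,  459  ,  530,563, 862, 892]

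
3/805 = 3/805 = 0.00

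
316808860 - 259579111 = 57229749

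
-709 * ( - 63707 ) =45168263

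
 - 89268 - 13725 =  -102993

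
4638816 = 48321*96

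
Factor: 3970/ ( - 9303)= - 2^1*3^(- 1 )*5^1*7^(  -  1) *397^1*443^( - 1) 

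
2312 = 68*34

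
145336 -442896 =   -  297560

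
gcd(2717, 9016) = 1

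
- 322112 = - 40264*8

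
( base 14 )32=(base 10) 44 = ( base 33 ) 1B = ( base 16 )2C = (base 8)54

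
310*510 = 158100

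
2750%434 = 146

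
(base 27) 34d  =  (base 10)2308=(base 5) 33213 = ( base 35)1UX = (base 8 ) 4404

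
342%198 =144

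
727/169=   4 + 51/169= 4.30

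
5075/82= 61 + 73/82 =61.89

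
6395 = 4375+2020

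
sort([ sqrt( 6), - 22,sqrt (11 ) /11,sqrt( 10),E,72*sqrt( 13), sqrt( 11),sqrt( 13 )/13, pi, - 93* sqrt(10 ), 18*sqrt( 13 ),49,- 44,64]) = [ - 93*sqrt ( 10), - 44,-22,sqrt( 13 ) /13,  sqrt(11)/11,sqrt(6),E , pi,sqrt(10), sqrt (11), 49,64,18*sqrt(13),  72*sqrt( 13) ]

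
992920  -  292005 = 700915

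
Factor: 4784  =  2^4*13^1 * 23^1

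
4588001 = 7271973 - 2683972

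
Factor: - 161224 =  - 2^3*7^1 * 2879^1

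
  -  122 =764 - 886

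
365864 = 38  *9628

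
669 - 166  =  503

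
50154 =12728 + 37426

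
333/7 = 47 + 4/7 = 47.57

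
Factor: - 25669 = - 7^1*19^1*193^1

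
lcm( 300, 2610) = 26100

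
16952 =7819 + 9133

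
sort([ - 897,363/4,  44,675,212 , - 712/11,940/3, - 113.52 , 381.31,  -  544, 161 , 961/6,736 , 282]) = [ - 897,-544, - 113.52, - 712/11, 44,363/4,  961/6 , 161 , 212,282,940/3,  381.31, 675, 736 ]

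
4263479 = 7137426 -2873947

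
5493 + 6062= 11555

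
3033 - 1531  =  1502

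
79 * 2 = 158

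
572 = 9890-9318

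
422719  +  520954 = 943673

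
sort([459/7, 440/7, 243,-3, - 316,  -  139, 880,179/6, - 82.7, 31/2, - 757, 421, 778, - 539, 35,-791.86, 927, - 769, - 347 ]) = [ - 791.86,-769, - 757,-539, - 347, - 316,- 139,  -  82.7, - 3, 31/2 , 179/6, 35,440/7, 459/7, 243,  421, 778 , 880, 927] 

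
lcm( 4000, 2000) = 4000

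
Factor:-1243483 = - 1243483^1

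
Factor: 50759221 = 43^1 * 1180447^1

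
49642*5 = 248210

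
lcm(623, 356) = 2492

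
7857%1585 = 1517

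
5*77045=385225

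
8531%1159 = 418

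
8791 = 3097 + 5694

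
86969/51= 1705 + 14/51 = 1705.27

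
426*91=38766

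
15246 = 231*66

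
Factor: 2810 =2^1*5^1*281^1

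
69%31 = 7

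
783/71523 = 29/2649 = 0.01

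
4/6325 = 4/6325 = 0.00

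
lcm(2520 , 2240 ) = 20160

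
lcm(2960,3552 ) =17760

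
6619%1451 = 815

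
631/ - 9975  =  - 631/9975 = -0.06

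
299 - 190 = 109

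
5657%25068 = 5657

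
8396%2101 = 2093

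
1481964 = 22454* 66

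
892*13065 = 11653980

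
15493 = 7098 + 8395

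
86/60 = 1+13/30 = 1.43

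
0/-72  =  0/1= - 0.00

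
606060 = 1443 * 420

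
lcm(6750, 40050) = 600750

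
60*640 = 38400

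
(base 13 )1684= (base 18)A47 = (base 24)5i7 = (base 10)3319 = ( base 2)110011110111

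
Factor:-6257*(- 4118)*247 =6364282522 = 2^1*13^1*19^1*29^1*71^1*6257^1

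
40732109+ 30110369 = 70842478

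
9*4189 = 37701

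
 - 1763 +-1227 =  - 2990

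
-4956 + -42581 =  - 47537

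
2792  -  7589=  - 4797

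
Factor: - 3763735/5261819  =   - 5^1 * 283^( - 1 ) * 18593^(-1)*752747^1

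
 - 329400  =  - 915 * 360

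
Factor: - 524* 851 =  - 2^2*  23^1*37^1*131^1  =  -  445924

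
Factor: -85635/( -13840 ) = 99/16 = 2^( - 4 )*3^2*11^1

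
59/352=59/352  =  0.17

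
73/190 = 73/190 = 0.38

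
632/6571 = 632/6571 = 0.10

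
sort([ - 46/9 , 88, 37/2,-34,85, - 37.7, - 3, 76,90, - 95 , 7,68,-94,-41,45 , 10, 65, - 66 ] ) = [-95 ,-94,-66, -41, - 37.7,-34 , - 46/9,-3 , 7, 10 , 37/2, 45, 65,68, 76 , 85, 88,90 ] 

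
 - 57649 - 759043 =-816692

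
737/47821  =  737/47821 = 0.02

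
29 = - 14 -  - 43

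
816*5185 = 4230960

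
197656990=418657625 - 221000635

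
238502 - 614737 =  - 376235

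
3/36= 1/12 = 0.08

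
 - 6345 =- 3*2115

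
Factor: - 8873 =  - 19^1*467^1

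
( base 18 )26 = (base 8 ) 52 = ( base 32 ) 1A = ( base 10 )42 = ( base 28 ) 1e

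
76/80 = 19/20 = 0.95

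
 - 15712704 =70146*( - 224)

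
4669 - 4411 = 258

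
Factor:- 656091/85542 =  - 2^(-1) * 3^1 * 53^ ( -1 )* 271^1  =  -813/106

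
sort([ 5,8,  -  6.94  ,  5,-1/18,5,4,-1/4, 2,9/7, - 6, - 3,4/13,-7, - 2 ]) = [  -  7, - 6.94,  -  6, - 3 ,-2, - 1/4,-1/18,4/13,9/7,2,4,5 , 5, 5 , 8] 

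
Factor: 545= 5^1*109^1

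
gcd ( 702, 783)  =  27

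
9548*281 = 2682988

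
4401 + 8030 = 12431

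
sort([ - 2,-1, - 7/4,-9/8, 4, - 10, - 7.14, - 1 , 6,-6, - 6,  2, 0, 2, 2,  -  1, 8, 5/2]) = [-10 , - 7.14, - 6, - 6, - 2 ,  -  7/4, - 9/8, - 1, - 1,-1, 0,2,2, 2,5/2, 4,6, 8]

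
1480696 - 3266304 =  - 1785608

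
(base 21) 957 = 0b111111110001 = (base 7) 14620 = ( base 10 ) 4081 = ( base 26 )60p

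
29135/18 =1618  +  11/18 = 1618.61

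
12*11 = 132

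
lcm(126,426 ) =8946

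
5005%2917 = 2088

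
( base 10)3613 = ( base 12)2111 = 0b111000011101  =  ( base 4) 320131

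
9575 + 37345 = 46920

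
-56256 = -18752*3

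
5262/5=1052 + 2/5 = 1052.40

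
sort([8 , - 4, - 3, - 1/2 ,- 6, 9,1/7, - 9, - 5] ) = [ - 9, - 6,-5, -4,-3, - 1/2, 1/7, 8 , 9] 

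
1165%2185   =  1165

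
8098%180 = 178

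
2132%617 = 281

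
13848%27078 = 13848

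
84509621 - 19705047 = 64804574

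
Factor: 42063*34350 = 1444864050 = 2^1*3^2 * 5^2*7^1 * 229^1*2003^1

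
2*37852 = 75704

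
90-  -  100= 190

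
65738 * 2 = 131476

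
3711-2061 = 1650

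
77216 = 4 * 19304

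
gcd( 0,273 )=273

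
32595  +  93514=126109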